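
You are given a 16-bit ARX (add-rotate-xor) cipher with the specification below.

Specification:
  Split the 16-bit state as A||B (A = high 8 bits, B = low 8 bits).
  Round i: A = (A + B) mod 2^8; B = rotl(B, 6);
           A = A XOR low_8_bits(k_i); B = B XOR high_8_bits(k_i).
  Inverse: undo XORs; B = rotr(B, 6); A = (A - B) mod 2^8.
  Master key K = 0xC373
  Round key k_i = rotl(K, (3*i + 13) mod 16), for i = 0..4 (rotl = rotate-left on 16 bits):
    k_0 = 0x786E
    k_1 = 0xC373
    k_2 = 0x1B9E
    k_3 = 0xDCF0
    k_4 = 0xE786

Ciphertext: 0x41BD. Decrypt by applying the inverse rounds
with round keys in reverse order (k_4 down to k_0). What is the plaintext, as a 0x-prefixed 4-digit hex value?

0x19AE

s_0 = ciphertext = 0x41BD
s_1 = InvRound(s_0, k_4) = 0x5E69
s_2 = InvRound(s_1, k_3) = 0xD8D6
s_3 = InvRound(s_2, k_2) = 0x0F37
s_4 = InvRound(s_3, k_1) = 0xA9D3
s_5 = InvRound(s_4, k_0) = 0x19AE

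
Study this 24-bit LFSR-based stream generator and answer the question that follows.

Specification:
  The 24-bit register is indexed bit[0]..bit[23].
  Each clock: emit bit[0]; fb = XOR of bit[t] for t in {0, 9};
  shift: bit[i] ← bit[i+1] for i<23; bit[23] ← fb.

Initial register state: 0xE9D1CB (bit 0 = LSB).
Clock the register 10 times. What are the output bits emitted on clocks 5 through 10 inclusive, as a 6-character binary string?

reg_0 = 0xE9D1CB
clock 1: out=1, reg = 0xF4E8E5
clock 2: out=1, reg = 0xFA7472
clock 3: out=0, reg = 0x7D3A39
clock 4: out=1, reg = 0x3E9D1C
clock 5: out=0, reg = 0x1F4E8E
clock 6: out=0, reg = 0x8FA747
clock 7: out=1, reg = 0x47D3A3
clock 8: out=1, reg = 0x23E9D1
clock 9: out=1, reg = 0x91F4E8
clock 10: out=0, reg = 0x48FA74

001110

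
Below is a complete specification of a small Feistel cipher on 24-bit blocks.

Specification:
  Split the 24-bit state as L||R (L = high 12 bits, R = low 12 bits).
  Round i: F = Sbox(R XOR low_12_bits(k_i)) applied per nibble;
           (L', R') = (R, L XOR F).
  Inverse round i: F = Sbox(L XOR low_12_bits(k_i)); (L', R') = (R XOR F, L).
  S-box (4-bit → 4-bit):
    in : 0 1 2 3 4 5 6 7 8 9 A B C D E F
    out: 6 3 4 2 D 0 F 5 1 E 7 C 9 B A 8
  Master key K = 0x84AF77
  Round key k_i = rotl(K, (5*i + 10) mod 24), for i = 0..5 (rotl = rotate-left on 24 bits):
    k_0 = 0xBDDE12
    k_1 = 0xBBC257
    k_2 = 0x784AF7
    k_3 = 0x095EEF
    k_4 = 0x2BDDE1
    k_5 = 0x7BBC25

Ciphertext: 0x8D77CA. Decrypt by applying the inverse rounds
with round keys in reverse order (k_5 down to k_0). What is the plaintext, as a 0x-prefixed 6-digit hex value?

0xEFE4FE

s_0 = ciphertext = 0x8D77CA
s_1 = InvRound(s_0, k_5) = 0xA4E8D7
s_2 = InvRound(s_1, k_4) = 0xDAFA4E
s_3 = InvRound(s_2, k_3) = 0x898DAF
s_4 = InvRound(s_3, k_2) = 0x957898
s_5 = InvRound(s_4, k_1) = 0x4FE957
s_6 = InvRound(s_5, k_0) = 0xEFE4FE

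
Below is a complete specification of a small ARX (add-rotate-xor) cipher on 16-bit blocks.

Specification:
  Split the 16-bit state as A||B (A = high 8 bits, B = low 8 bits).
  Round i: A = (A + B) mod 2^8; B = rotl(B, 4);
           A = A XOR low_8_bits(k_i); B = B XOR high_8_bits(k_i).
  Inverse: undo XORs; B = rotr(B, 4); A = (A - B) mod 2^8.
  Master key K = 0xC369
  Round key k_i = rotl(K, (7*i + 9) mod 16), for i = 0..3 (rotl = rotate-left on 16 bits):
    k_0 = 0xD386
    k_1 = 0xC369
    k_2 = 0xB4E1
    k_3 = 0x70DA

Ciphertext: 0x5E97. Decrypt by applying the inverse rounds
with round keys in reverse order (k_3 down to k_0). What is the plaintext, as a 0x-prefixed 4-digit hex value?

s_0 = ciphertext = 0x5E97
s_1 = InvRound(s_0, k_3) = 0x067E
s_2 = InvRound(s_1, k_2) = 0x3BAC
s_3 = InvRound(s_2, k_1) = 0x5CF6
s_4 = InvRound(s_3, k_0) = 0x8852

0x8852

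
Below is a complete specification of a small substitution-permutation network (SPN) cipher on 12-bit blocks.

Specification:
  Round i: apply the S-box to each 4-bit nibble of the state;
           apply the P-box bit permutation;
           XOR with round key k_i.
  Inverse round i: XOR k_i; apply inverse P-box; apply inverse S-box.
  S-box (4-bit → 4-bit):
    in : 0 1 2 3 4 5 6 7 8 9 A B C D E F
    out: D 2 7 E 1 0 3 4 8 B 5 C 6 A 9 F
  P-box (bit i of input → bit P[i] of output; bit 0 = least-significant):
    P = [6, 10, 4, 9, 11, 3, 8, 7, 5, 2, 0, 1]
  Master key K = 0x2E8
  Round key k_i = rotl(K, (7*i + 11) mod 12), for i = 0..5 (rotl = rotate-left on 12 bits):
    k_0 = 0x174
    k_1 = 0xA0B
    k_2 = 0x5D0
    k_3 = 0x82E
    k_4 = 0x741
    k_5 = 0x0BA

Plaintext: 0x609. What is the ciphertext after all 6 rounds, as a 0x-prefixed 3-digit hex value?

0x047

s_0 = plaintext = 0x609
s_1 = Round(s_0, k_0) = 0xE90
s_2 = Round(s_1, k_1) = 0x0F1
s_3 = Round(s_2, k_2) = 0x87B
s_4 = Round(s_3, k_3) = 0xB3C
s_5 = Round(s_4, k_4) = 0x2DA
s_6 = Round(s_5, k_5) = 0x047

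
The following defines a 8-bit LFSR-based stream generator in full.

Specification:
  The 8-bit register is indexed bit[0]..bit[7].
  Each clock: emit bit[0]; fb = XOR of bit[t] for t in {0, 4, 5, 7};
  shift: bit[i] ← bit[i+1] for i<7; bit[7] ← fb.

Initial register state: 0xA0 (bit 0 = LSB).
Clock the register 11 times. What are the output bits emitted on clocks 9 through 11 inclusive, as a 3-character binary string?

010

reg_0 = 0xA0
clock 1: out=0, reg = 0x50
clock 2: out=0, reg = 0xA8
clock 3: out=0, reg = 0x54
clock 4: out=0, reg = 0xAA
clock 5: out=0, reg = 0x55
clock 6: out=1, reg = 0x2A
clock 7: out=0, reg = 0x95
clock 8: out=1, reg = 0xCA
clock 9: out=0, reg = 0xE5
clock 10: out=1, reg = 0xF2
clock 11: out=0, reg = 0xF9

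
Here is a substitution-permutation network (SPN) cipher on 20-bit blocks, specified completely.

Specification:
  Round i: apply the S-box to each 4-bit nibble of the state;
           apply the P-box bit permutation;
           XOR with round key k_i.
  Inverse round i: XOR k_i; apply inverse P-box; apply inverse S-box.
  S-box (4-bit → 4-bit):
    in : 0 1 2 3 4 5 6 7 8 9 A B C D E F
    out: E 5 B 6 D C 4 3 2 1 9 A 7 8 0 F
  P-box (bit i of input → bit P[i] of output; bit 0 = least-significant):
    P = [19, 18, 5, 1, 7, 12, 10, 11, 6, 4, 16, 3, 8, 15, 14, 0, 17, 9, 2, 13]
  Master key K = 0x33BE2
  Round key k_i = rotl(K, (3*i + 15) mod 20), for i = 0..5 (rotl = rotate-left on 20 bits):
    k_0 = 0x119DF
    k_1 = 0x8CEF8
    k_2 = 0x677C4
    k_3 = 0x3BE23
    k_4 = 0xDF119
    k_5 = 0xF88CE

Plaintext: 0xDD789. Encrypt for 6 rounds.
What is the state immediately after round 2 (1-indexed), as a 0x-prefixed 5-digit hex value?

s_0 = plaintext = 0xDD789
s_1 = Round(s_0, k_0) = 0x9298E
s_2 = Round(s_1, k_1) = 0xA5FB9
s_3 = Round(s_2, k_2) = 0xD0F9D
s_4 = Round(s_3, k_3) = 0x25EF8
s_5 = Round(s_4, k_4) = 0xB8F98
s_6 = Round(s_5, k_5) = 0xA2A16

0xA5FB9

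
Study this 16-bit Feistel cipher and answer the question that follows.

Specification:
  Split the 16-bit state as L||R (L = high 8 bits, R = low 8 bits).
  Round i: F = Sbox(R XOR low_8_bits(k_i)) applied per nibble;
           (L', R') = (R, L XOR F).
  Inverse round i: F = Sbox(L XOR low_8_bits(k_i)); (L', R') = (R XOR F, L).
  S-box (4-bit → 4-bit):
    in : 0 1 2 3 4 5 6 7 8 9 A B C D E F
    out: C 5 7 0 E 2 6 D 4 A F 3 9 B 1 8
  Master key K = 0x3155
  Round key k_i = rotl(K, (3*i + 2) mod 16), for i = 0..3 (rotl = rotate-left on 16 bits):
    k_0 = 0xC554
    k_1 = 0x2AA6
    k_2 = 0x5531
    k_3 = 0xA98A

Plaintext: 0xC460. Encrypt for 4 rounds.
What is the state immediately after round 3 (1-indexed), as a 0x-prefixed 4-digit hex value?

s_0 = plaintext = 0xC460
s_1 = Round(s_0, k_0) = 0x60CA
s_2 = Round(s_1, k_1) = 0xCA09
s_3 = Round(s_2, k_2) = 0x09CE
s_4 = Round(s_3, k_3) = 0xCEE7

0x09CE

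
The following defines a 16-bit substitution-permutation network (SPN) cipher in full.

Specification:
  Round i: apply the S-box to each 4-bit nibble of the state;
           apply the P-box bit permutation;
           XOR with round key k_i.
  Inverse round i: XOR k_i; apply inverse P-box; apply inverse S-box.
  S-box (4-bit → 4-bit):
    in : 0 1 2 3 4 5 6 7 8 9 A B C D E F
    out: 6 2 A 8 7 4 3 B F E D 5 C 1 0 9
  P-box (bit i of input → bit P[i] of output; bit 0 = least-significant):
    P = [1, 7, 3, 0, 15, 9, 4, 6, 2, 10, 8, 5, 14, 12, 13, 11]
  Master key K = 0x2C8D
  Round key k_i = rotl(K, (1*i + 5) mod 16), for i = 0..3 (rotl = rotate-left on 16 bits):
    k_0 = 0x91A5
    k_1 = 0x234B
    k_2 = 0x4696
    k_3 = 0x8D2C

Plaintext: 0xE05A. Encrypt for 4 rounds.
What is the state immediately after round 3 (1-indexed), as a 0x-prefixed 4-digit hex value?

s_0 = plaintext = 0xE05A
s_1 = Round(s_0, k_0) = 0x94BE
s_2 = Round(s_1, k_1) = 0x9E5F
s_3 = Round(s_2, k_2) = 0x7E85
s_4 = Round(s_3, k_3) = 0x5774

0x7E85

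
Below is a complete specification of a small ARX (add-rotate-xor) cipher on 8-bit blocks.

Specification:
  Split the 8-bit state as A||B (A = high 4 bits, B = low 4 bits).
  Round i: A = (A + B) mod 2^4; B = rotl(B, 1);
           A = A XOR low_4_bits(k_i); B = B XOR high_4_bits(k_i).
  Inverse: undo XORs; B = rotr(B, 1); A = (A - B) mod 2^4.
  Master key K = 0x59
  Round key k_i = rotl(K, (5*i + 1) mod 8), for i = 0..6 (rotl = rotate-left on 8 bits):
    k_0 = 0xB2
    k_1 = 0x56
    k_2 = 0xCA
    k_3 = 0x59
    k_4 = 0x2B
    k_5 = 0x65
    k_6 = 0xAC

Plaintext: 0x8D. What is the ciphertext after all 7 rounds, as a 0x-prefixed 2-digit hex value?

0x52

s_0 = plaintext = 0x8D
s_1 = Round(s_0, k_0) = 0x70
s_2 = Round(s_1, k_1) = 0x15
s_3 = Round(s_2, k_2) = 0xC6
s_4 = Round(s_3, k_3) = 0xB9
s_5 = Round(s_4, k_4) = 0xF1
s_6 = Round(s_5, k_5) = 0x54
s_7 = Round(s_6, k_6) = 0x52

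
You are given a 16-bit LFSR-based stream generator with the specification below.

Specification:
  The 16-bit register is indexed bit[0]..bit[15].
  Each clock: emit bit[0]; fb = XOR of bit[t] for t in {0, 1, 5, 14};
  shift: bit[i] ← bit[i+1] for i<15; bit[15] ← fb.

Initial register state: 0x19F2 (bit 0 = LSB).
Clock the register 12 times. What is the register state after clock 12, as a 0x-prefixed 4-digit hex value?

0xB941

reg_0 = 0x19F2
clock 1: out=0, reg = 0x0CF9
clock 2: out=1, reg = 0x067C
clock 3: out=0, reg = 0x833E
clock 4: out=0, reg = 0x419F
clock 5: out=1, reg = 0xA0CF
clock 6: out=1, reg = 0x5067
clock 7: out=1, reg = 0x2833
clock 8: out=1, reg = 0x9419
clock 9: out=1, reg = 0xCA0C
clock 10: out=0, reg = 0xE506
clock 11: out=0, reg = 0x7283
clock 12: out=1, reg = 0xB941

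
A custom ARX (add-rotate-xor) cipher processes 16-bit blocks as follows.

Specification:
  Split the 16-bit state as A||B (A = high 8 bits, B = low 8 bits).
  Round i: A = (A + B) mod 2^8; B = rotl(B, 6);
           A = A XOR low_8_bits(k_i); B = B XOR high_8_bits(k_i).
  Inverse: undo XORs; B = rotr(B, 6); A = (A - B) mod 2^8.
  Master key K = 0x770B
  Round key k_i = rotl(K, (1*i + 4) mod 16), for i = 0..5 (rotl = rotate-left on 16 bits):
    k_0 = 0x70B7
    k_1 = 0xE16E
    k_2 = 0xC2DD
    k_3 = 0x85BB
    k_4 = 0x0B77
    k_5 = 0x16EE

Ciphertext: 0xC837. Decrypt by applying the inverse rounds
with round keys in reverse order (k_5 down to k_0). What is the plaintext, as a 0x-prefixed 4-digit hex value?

0xDBD4

s_0 = ciphertext = 0xC837
s_1 = InvRound(s_0, k_5) = 0xA284
s_2 = InvRound(s_1, k_4) = 0x973E
s_3 = InvRound(s_2, k_3) = 0x3EEE
s_4 = InvRound(s_3, k_2) = 0x33B0
s_5 = InvRound(s_4, k_1) = 0x1845
s_6 = InvRound(s_5, k_0) = 0xDBD4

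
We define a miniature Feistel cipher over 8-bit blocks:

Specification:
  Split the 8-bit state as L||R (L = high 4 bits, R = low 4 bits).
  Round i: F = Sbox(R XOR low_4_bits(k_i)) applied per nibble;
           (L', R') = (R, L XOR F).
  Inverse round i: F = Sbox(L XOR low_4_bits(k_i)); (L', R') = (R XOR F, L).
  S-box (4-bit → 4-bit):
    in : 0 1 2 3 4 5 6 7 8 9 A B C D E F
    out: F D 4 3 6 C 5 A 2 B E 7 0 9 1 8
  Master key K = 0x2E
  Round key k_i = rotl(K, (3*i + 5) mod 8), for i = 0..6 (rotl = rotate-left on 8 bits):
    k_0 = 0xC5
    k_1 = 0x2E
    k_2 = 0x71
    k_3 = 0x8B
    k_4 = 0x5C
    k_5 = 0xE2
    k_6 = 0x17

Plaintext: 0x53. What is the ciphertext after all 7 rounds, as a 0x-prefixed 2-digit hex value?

s_0 = plaintext = 0x53
s_1 = Round(s_0, k_0) = 0x30
s_2 = Round(s_1, k_1) = 0x02
s_3 = Round(s_2, k_2) = 0x23
s_4 = Round(s_3, k_3) = 0x30
s_5 = Round(s_4, k_4) = 0x03
s_6 = Round(s_5, k_5) = 0x3D
s_7 = Round(s_6, k_6) = 0xDD

0xDD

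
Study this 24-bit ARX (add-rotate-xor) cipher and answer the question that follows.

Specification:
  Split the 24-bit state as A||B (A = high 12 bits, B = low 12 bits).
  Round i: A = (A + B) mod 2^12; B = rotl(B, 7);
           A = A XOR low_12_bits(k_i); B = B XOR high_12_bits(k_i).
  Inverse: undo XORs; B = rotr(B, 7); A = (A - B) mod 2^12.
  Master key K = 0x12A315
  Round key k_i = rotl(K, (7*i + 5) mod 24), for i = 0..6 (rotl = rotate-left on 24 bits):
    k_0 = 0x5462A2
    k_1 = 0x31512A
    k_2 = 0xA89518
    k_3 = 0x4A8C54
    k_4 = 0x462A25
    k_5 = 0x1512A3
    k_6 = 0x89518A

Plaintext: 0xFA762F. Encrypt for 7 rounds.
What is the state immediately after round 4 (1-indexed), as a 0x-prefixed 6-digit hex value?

0xEFC276

s_0 = plaintext = 0xFA762F
s_1 = Round(s_0, k_0) = 0x7742F7
s_2 = Round(s_1, k_1) = 0xB41882
s_3 = Round(s_2, k_2) = 0x6DBBCD
s_4 = Round(s_3, k_3) = 0xEFC276
s_5 = Round(s_4, k_4) = 0xB57F71
s_6 = Round(s_5, k_5) = 0x86B9AA
s_7 = Round(s_6, k_6) = 0x39FDD8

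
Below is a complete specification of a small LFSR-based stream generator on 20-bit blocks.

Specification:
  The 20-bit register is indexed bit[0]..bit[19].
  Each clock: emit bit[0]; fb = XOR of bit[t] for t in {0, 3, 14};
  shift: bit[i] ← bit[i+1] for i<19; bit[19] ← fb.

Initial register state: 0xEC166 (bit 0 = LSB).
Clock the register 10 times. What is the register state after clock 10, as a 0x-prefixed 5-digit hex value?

reg_0 = 0xEC166
clock 1: out=0, reg = 0xF60B3
clock 2: out=1, reg = 0x7B059
clock 3: out=1, reg = 0x3D82C
clock 4: out=0, reg = 0x1EC16
clock 5: out=0, reg = 0x8F60B
clock 6: out=1, reg = 0xC7B05
clock 7: out=1, reg = 0x63D82
clock 8: out=0, reg = 0x31EC1
clock 9: out=1, reg = 0x98F60
clock 10: out=0, reg = 0x4C7B0

0x4C7B0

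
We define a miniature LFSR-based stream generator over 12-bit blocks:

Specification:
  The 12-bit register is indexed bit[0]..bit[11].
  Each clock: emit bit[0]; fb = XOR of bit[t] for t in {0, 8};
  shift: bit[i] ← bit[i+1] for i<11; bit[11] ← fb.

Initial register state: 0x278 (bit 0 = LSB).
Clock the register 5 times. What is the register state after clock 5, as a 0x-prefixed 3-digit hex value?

0xD13

reg_0 = 0x278
clock 1: out=0, reg = 0x13C
clock 2: out=0, reg = 0x89E
clock 3: out=0, reg = 0x44F
clock 4: out=1, reg = 0xA27
clock 5: out=1, reg = 0xD13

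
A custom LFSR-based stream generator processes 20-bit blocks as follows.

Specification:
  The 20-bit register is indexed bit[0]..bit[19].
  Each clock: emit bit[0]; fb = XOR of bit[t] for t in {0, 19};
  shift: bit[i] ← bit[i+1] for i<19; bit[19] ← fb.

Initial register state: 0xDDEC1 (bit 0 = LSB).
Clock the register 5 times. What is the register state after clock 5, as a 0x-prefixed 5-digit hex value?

0x06EF6

reg_0 = 0xDDEC1
clock 1: out=1, reg = 0x6EF60
clock 2: out=0, reg = 0x377B0
clock 3: out=0, reg = 0x1BBD8
clock 4: out=0, reg = 0x0DDEC
clock 5: out=0, reg = 0x06EF6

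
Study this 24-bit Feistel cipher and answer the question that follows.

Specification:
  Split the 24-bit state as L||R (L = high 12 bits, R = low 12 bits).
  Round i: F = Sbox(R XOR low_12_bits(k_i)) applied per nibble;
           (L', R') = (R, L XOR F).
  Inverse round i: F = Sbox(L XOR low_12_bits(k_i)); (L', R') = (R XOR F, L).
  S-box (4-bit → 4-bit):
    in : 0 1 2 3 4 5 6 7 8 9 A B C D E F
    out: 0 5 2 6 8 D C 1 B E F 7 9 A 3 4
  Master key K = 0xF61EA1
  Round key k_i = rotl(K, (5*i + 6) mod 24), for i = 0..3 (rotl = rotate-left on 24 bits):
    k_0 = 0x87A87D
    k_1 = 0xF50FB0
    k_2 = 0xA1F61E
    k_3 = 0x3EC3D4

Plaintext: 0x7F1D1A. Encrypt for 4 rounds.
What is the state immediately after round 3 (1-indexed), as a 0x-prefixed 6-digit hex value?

0x0AA648

s_0 = plaintext = 0x7F1D1A
s_1 = Round(s_0, k_0) = 0xD1AA30
s_2 = Round(s_1, k_1) = 0xA300AA
s_3 = Round(s_2, k_2) = 0x0AA648
s_4 = Round(s_3, k_3) = 0x648D43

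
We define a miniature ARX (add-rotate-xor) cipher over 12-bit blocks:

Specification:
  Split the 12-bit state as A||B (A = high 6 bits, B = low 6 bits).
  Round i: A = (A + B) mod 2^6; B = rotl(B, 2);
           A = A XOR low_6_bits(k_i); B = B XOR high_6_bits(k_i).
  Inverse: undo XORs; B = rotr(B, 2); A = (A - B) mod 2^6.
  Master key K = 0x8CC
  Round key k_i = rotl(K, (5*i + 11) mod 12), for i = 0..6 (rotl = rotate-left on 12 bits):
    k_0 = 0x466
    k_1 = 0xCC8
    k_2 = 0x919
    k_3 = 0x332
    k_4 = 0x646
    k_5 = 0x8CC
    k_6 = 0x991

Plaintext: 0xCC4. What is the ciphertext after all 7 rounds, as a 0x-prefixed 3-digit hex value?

0xC9D

s_0 = plaintext = 0xCC4
s_1 = Round(s_0, k_0) = 0x441
s_2 = Round(s_1, k_1) = 0x6B7
s_3 = Round(s_2, k_2) = 0x23B
s_4 = Round(s_3, k_3) = 0xC63
s_5 = Round(s_4, k_4) = 0x497
s_6 = Round(s_5, k_5) = 0x97E
s_7 = Round(s_6, k_6) = 0xC9D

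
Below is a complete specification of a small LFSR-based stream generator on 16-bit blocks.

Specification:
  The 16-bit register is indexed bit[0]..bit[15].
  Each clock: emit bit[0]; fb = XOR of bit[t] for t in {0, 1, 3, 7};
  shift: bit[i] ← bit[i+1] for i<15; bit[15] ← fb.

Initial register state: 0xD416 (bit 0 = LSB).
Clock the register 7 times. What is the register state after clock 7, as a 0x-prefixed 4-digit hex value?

0x6FA8

reg_0 = 0xD416
clock 1: out=0, reg = 0xEA0B
clock 2: out=1, reg = 0xF505
clock 3: out=1, reg = 0xFA82
clock 4: out=0, reg = 0x7D41
clock 5: out=1, reg = 0xBEA0
clock 6: out=0, reg = 0xDF50
clock 7: out=0, reg = 0x6FA8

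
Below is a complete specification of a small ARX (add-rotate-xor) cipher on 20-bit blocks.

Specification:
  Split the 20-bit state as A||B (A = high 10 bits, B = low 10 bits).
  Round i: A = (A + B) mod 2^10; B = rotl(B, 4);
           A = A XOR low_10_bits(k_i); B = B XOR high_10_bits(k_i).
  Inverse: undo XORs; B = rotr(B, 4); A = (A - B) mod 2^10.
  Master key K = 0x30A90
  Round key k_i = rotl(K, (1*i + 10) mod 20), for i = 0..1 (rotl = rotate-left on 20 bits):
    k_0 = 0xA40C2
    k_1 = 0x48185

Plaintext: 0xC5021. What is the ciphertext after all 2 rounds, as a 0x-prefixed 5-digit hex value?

s_0 = plaintext = 0xC5021
s_1 = Round(s_0, k_0) = 0xFDC80
s_2 = Round(s_1, k_1) = 0x7C922

0x7C922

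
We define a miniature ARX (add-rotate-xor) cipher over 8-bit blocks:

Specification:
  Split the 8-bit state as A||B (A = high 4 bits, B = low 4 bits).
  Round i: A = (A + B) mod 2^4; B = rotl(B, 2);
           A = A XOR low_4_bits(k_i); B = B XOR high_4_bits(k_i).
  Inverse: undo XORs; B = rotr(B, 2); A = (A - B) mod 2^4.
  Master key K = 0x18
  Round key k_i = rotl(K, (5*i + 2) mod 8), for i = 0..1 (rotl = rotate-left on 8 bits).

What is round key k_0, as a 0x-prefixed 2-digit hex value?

K = 0x18
k_0 = rotl(K, (5*0+2) mod 8) = rotl(K, 2) = 0x60

0x60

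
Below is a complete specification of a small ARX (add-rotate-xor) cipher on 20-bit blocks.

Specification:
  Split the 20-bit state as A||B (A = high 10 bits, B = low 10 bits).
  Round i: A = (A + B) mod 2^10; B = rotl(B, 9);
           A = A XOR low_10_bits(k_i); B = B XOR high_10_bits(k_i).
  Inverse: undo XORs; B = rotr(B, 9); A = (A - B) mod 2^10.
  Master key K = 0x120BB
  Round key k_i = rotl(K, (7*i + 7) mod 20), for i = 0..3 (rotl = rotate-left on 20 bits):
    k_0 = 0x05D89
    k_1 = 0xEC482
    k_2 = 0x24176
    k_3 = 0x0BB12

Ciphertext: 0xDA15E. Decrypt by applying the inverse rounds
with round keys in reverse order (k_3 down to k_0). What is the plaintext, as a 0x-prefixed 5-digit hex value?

s_0 = ciphertext = 0xDA15E
s_1 = InvRound(s_0, k_3) = 0x66AE0
s_2 = InvRound(s_1, k_2) = 0x02CE1
s_3 = InvRound(s_2, k_1) = 0x7A2A1
s_4 = InvRound(s_3, k_0) = 0xBD16D

0xBD16D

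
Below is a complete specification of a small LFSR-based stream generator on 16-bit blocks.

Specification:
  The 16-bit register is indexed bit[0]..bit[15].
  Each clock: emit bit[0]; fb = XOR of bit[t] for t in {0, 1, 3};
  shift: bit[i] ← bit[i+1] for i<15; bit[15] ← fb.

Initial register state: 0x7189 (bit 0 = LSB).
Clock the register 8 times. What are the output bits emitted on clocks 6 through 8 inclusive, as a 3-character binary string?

001

reg_0 = 0x7189
clock 1: out=1, reg = 0x38C4
clock 2: out=0, reg = 0x1C62
clock 3: out=0, reg = 0x8E31
clock 4: out=1, reg = 0xC718
clock 5: out=0, reg = 0xE38C
clock 6: out=0, reg = 0xF1C6
clock 7: out=0, reg = 0xF8E3
clock 8: out=1, reg = 0x7C71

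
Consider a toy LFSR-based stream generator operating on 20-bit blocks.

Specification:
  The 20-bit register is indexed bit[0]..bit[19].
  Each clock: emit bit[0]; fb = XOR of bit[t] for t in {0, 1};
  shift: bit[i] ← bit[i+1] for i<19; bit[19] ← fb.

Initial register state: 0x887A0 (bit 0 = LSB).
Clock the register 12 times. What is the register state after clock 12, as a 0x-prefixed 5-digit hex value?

reg_0 = 0x887A0
clock 1: out=0, reg = 0x443D0
clock 2: out=0, reg = 0x221E8
clock 3: out=0, reg = 0x110F4
clock 4: out=0, reg = 0x0887A
clock 5: out=0, reg = 0x8443D
clock 6: out=1, reg = 0xC221E
clock 7: out=0, reg = 0xE110F
clock 8: out=1, reg = 0x70887
clock 9: out=1, reg = 0x38443
clock 10: out=1, reg = 0x1C221
clock 11: out=1, reg = 0x8E110
clock 12: out=0, reg = 0x47088

0x47088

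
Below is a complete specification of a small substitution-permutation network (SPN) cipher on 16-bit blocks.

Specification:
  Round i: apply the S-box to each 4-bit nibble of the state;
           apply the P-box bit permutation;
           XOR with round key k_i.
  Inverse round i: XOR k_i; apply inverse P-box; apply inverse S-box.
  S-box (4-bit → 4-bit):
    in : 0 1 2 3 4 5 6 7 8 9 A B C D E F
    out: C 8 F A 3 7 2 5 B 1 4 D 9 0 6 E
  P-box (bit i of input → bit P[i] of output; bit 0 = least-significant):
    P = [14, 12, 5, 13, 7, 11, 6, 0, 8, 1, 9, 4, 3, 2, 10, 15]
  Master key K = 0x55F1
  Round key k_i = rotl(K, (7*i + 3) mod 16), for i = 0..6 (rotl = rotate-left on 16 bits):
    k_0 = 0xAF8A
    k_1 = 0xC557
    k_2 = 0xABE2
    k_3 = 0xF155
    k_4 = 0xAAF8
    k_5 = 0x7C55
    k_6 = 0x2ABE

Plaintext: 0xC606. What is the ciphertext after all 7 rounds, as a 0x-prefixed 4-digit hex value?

0x23D8

s_0 = plaintext = 0xC606
s_1 = Round(s_0, k_0) = 0x3FC1
s_2 = Round(s_1, k_1) = 0x67C0
s_3 = Round(s_2, k_2) = 0x8847
s_4 = Round(s_3, k_3) = 0x38EB
s_5 = Round(s_4, k_4) = 0x438E
s_6 = Round(s_5, k_5) = 0x64EA
s_7 = Round(s_6, k_6) = 0x23D8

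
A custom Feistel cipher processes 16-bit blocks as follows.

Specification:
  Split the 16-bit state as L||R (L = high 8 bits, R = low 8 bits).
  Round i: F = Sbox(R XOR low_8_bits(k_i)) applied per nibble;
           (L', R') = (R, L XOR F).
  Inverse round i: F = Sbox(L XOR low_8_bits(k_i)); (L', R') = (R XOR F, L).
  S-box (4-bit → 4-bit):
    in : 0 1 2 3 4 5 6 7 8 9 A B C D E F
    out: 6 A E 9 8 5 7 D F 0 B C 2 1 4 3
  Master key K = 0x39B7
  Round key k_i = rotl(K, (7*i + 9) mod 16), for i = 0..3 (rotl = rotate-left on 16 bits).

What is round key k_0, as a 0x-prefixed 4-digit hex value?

0x6E73

K = 0x39B7
k_0 = rotl(K, (7*0+9) mod 16) = rotl(K, 9) = 0x6E73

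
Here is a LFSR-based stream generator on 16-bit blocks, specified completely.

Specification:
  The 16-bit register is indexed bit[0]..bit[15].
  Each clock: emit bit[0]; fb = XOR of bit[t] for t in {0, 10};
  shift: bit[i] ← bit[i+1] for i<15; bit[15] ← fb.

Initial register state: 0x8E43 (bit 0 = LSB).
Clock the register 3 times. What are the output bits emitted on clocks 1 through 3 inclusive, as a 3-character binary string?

reg_0 = 0x8E43
clock 1: out=1, reg = 0x4721
clock 2: out=1, reg = 0x2390
clock 3: out=0, reg = 0x11C8

110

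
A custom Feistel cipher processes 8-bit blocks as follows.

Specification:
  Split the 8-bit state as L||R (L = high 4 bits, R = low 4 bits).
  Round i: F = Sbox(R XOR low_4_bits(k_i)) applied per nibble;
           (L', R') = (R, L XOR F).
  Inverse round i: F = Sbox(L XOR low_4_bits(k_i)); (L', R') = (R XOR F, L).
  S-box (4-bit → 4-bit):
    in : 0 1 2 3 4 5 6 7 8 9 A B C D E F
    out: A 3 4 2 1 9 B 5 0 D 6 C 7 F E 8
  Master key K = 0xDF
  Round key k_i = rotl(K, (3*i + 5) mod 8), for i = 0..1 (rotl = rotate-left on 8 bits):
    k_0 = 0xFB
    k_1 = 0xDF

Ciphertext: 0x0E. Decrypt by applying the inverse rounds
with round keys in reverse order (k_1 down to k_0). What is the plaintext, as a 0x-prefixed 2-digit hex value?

s_0 = ciphertext = 0x0E
s_1 = InvRound(s_0, k_1) = 0x60
s_2 = InvRound(s_1, k_0) = 0xF6

0xF6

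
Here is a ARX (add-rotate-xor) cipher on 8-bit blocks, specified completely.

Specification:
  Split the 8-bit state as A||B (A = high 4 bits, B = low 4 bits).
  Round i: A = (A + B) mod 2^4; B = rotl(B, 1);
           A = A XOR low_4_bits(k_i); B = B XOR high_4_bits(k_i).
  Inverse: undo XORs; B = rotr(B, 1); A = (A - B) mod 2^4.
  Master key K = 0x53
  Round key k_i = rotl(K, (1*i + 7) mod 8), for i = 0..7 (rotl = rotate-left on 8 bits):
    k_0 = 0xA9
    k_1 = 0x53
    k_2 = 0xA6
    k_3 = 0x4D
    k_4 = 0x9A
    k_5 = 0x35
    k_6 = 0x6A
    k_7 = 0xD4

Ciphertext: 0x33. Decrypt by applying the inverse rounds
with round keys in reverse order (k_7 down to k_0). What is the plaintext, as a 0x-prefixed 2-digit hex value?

s_0 = ciphertext = 0x33
s_1 = InvRound(s_0, k_7) = 0x07
s_2 = InvRound(s_1, k_6) = 0x28
s_3 = InvRound(s_2, k_5) = 0xAD
s_4 = InvRound(s_3, k_4) = 0xE2
s_5 = InvRound(s_4, k_3) = 0x03
s_6 = InvRound(s_5, k_2) = 0xAC
s_7 = InvRound(s_6, k_1) = 0xDC
s_8 = InvRound(s_7, k_0) = 0x13

0x13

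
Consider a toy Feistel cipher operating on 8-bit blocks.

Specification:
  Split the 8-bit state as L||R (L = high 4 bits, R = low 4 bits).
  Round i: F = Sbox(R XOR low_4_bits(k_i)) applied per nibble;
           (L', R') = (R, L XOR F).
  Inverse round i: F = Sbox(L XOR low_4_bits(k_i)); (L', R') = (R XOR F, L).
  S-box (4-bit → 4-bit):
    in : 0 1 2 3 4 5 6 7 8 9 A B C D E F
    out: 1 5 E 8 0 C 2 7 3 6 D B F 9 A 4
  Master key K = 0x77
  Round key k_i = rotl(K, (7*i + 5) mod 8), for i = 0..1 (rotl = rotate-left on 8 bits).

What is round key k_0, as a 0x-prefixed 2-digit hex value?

K = 0x77
k_0 = rotl(K, (7*0+5) mod 8) = rotl(K, 5) = 0xEE

0xEE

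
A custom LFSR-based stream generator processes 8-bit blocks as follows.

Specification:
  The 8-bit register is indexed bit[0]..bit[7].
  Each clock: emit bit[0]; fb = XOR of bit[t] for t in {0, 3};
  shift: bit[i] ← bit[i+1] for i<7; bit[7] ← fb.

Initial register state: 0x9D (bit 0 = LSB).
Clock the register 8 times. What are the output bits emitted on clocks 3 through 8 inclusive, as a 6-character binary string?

reg_0 = 0x9D
clock 1: out=1, reg = 0x4E
clock 2: out=0, reg = 0xA7
clock 3: out=1, reg = 0xD3
clock 4: out=1, reg = 0xE9
clock 5: out=1, reg = 0x74
clock 6: out=0, reg = 0x3A
clock 7: out=0, reg = 0x9D
clock 8: out=1, reg = 0x4E

111001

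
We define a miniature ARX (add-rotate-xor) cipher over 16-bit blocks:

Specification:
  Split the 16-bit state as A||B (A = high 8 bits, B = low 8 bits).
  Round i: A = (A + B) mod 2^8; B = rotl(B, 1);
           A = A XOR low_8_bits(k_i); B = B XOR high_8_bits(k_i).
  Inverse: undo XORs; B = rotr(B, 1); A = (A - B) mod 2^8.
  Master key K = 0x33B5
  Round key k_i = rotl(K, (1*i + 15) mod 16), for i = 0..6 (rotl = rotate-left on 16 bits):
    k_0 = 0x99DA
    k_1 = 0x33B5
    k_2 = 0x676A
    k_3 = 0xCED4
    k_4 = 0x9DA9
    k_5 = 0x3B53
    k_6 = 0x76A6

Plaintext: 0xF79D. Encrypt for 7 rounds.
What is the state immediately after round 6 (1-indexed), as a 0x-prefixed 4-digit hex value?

s_0 = plaintext = 0xF79D
s_1 = Round(s_0, k_0) = 0x4EA2
s_2 = Round(s_1, k_1) = 0x4576
s_3 = Round(s_2, k_2) = 0xD18B
s_4 = Round(s_3, k_3) = 0x88D9
s_5 = Round(s_4, k_4) = 0xC82E
s_6 = Round(s_5, k_5) = 0xA567
s_7 = Round(s_6, k_6) = 0xAAB8

0xA567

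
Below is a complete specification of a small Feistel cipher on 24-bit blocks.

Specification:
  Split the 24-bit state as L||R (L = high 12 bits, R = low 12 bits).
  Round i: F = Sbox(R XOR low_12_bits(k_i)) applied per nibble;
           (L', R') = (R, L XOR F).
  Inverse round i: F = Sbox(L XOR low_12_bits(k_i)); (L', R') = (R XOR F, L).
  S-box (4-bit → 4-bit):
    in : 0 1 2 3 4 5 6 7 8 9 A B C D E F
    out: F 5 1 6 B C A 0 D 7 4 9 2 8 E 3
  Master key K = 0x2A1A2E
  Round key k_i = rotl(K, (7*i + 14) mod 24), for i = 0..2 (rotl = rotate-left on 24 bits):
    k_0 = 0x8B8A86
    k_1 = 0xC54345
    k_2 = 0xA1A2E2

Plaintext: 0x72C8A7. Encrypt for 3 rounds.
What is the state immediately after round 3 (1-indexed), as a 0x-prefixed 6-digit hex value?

0x4A5C89

s_0 = plaintext = 0x72C8A7
s_1 = Round(s_0, k_0) = 0x8A7639
s_2 = Round(s_1, k_1) = 0x6394A5
s_3 = Round(s_2, k_2) = 0x4A5C89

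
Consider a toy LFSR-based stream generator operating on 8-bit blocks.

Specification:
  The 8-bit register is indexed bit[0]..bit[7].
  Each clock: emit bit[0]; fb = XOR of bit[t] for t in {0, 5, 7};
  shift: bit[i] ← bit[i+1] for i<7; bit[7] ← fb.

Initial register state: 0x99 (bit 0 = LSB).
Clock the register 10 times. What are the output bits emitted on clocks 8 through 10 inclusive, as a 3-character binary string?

100

reg_0 = 0x99
clock 1: out=1, reg = 0x4C
clock 2: out=0, reg = 0x26
clock 3: out=0, reg = 0x93
clock 4: out=1, reg = 0x49
clock 5: out=1, reg = 0xA4
clock 6: out=0, reg = 0x52
clock 7: out=0, reg = 0x29
clock 8: out=1, reg = 0x14
clock 9: out=0, reg = 0x0A
clock 10: out=0, reg = 0x05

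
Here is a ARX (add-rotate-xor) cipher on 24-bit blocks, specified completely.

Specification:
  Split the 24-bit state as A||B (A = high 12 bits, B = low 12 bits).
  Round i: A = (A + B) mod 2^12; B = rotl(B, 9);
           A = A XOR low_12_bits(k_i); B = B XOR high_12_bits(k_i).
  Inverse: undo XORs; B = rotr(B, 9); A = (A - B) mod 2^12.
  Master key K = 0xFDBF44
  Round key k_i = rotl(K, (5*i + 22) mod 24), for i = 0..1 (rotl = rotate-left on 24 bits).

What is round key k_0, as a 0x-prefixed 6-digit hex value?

K = 0xFDBF44
k_0 = rotl(K, (5*0+22) mod 24) = rotl(K, 22) = 0x3F6FD1

0x3F6FD1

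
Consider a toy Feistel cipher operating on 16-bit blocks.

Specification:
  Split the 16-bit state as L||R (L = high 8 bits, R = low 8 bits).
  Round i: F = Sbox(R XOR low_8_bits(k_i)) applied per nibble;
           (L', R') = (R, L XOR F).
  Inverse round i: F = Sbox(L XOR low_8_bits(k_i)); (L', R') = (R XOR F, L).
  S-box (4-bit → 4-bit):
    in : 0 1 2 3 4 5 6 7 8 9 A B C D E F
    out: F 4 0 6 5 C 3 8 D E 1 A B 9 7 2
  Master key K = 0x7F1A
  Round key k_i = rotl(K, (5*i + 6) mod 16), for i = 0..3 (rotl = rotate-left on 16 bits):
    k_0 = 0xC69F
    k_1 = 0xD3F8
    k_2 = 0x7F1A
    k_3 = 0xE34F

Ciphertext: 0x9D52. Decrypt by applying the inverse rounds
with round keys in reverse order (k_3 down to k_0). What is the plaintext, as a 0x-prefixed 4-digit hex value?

s_0 = ciphertext = 0x9D52
s_1 = InvRound(s_0, k_3) = 0xC29D
s_2 = InvRound(s_1, k_2) = 0x00C2
s_3 = InvRound(s_2, k_1) = 0xEF00
s_4 = InvRound(s_3, k_0) = 0x8FEF

0x8FEF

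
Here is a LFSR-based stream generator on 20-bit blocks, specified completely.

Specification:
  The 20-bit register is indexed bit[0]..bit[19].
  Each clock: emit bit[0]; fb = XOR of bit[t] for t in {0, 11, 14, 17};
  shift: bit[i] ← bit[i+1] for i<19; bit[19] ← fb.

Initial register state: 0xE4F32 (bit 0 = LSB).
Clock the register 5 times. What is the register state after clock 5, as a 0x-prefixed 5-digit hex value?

reg_0 = 0xE4F32
clock 1: out=0, reg = 0xF2799
clock 2: out=1, reg = 0x793CC
clock 3: out=0, reg = 0xBC9E6
clock 4: out=0, reg = 0xDE4F3
clock 5: out=1, reg = 0x6F279

0x6F279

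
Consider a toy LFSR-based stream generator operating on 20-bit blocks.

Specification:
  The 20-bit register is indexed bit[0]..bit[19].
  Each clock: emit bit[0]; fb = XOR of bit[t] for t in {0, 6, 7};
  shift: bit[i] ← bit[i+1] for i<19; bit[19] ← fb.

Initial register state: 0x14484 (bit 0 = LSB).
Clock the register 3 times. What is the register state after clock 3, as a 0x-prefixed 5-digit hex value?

reg_0 = 0x14484
clock 1: out=0, reg = 0x8A242
clock 2: out=0, reg = 0xC5121
clock 3: out=1, reg = 0xE2890

0xE2890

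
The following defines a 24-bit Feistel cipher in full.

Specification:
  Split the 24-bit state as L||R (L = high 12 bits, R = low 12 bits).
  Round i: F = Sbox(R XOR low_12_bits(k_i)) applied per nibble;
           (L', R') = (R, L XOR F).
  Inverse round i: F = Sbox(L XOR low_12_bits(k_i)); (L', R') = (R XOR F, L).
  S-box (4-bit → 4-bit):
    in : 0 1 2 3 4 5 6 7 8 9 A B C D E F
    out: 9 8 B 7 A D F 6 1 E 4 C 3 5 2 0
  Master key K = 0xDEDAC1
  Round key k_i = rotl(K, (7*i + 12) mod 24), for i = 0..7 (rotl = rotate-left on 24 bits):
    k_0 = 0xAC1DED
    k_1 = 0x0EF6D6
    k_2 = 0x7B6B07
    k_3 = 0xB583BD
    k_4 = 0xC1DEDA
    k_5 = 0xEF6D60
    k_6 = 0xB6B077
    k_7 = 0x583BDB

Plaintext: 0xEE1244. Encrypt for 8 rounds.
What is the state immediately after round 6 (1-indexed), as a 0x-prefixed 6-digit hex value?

s_0 = plaintext = 0xEE1244
s_1 = Round(s_0, k_0) = 0x244EAF
s_2 = Round(s_1, k_1) = 0xEAF32A
s_3 = Round(s_2, k_2) = 0x32AF1A
s_4 = Round(s_3, k_3) = 0xF1A06C
s_5 = Round(s_4, k_4) = 0x06CDD5
s_6 = Round(s_5, k_5) = 0xDD59A1
s_7 = Round(s_6, k_6) = 0x9A138A
s_8 = Round(s_7, k_7) = 0x38A879

0xDD59A1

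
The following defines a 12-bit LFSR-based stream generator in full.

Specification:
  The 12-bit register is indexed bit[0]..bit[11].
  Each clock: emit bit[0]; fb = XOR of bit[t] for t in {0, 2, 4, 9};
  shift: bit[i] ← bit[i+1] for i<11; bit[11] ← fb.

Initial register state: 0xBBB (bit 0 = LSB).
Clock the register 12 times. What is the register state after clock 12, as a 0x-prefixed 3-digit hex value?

0xD73

reg_0 = 0xBBB
clock 1: out=1, reg = 0xDDD
clock 2: out=1, reg = 0xEEE
clock 3: out=0, reg = 0x777
clock 4: out=1, reg = 0x3BB
clock 5: out=1, reg = 0x9DD
clock 6: out=1, reg = 0xCEE
clock 7: out=0, reg = 0xE77
clock 8: out=1, reg = 0x73B
clock 9: out=1, reg = 0xB9D
clock 10: out=1, reg = 0x5CE
clock 11: out=0, reg = 0xAE7
clock 12: out=1, reg = 0xD73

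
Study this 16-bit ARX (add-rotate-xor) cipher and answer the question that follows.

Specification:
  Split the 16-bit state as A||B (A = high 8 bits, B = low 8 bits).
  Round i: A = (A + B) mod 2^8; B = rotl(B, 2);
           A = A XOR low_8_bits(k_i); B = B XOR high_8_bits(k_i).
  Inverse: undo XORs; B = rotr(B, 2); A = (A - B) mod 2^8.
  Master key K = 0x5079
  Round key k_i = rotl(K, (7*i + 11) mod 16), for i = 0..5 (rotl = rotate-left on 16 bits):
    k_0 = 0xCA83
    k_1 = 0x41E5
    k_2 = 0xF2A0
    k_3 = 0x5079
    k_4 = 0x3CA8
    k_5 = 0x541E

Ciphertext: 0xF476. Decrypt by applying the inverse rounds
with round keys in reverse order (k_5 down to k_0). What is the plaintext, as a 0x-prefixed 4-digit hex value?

0x4610

s_0 = ciphertext = 0xF476
s_1 = InvRound(s_0, k_5) = 0x6288
s_2 = InvRound(s_1, k_4) = 0x9D2D
s_3 = InvRound(s_2, k_3) = 0x855F
s_4 = InvRound(s_3, k_2) = 0xBA6B
s_5 = InvRound(s_4, k_1) = 0xD58A
s_6 = InvRound(s_5, k_0) = 0x4610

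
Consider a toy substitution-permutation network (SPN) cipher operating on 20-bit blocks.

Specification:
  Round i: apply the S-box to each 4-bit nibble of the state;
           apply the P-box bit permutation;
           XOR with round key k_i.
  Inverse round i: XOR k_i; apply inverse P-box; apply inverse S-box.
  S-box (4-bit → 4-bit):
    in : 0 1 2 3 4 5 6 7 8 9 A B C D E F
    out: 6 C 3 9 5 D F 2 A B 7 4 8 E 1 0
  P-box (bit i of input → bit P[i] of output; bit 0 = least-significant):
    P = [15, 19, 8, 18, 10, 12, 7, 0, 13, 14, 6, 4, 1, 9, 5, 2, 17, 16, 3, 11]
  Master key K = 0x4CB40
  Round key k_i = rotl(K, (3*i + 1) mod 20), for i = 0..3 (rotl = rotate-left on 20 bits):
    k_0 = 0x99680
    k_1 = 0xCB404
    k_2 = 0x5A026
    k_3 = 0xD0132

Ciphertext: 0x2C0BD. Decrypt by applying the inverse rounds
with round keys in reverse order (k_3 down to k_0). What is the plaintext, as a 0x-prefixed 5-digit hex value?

0x5BDD2

s_0 = ciphertext = 0x2C0BD
s_1 = InvRound(s_0, k_3) = 0xA3716
s_2 = InvRound(s_1, k_2) = 0x20C26
s_3 = InvRound(s_2, k_1) = 0x34E79
s_4 = InvRound(s_3, k_0) = 0x5BDD2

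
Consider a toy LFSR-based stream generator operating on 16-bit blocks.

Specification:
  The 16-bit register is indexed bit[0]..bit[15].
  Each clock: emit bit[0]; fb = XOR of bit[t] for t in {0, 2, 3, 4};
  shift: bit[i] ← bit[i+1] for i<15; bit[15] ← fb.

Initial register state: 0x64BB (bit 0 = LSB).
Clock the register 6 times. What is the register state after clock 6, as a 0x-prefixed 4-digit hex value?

0x2592

reg_0 = 0x64BB
clock 1: out=1, reg = 0xB25D
clock 2: out=1, reg = 0x592E
clock 3: out=0, reg = 0x2C97
clock 4: out=1, reg = 0x964B
clock 5: out=1, reg = 0x4B25
clock 6: out=1, reg = 0x2592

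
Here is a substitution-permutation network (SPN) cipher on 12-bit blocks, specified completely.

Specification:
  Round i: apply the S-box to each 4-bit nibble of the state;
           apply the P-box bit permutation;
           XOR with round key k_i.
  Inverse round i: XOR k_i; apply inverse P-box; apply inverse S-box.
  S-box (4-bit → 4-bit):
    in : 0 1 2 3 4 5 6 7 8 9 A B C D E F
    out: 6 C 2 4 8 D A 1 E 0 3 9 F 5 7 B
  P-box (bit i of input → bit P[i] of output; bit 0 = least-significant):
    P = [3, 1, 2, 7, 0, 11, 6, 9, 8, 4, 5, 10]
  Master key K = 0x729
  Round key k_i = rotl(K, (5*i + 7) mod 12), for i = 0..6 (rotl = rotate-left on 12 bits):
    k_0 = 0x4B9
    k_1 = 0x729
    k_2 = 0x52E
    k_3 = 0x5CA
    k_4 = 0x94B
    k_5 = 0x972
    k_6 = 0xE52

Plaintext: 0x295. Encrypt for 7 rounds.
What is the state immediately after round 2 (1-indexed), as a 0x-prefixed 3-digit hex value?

0xBA5

s_0 = plaintext = 0x295
s_1 = Round(s_0, k_0) = 0x425
s_2 = Round(s_1, k_1) = 0xBA5
s_3 = Round(s_2, k_2) = 0x8A3
s_4 = Round(s_3, k_3) = 0x9FF
s_5 = Round(s_4, k_4) = 0x3C0
s_6 = Round(s_5, k_5) = 0x315
s_7 = Round(s_6, k_6) = 0xCBE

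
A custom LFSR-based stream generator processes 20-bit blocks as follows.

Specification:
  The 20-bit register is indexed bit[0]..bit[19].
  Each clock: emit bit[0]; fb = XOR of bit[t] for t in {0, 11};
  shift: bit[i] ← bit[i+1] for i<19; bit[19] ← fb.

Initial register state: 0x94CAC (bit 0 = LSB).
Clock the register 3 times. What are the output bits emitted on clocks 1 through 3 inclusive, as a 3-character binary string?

reg_0 = 0x94CAC
clock 1: out=0, reg = 0xCA656
clock 2: out=0, reg = 0x6532B
clock 3: out=1, reg = 0xB2995

001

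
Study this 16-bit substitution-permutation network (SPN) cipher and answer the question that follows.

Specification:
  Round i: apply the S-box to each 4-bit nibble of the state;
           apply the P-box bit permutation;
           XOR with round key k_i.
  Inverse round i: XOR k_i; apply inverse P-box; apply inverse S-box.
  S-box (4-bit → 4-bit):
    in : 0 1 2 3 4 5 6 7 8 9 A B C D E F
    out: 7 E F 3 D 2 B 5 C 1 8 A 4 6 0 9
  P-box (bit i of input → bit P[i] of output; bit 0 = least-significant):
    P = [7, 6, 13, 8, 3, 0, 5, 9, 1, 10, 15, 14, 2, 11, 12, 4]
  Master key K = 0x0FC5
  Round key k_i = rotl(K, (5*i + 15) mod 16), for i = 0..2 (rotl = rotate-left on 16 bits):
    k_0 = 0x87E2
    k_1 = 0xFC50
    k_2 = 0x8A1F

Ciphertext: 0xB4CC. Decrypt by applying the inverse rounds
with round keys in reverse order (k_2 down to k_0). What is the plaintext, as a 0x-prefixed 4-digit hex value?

s_0 = ciphertext = 0xB4CC
s_1 = InvRound(s_0, k_2) = 0x13B0
s_2 = InvRound(s_1, k_1) = 0x5182
s_3 = InvRound(s_2, k_0) = 0xC185

0xC185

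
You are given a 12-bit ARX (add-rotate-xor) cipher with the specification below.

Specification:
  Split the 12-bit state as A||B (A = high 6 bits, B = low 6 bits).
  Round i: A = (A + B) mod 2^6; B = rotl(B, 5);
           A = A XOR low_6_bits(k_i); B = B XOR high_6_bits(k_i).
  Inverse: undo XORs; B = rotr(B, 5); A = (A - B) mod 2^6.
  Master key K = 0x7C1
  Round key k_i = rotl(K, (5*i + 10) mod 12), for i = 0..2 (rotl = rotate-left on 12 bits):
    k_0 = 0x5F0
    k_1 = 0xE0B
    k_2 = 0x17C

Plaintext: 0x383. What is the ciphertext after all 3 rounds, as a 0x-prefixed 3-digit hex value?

s_0 = plaintext = 0x383
s_1 = Round(s_0, k_0) = 0x876
s_2 = Round(s_1, k_1) = 0x723
s_3 = Round(s_2, k_2) = 0x0F4

0x0F4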